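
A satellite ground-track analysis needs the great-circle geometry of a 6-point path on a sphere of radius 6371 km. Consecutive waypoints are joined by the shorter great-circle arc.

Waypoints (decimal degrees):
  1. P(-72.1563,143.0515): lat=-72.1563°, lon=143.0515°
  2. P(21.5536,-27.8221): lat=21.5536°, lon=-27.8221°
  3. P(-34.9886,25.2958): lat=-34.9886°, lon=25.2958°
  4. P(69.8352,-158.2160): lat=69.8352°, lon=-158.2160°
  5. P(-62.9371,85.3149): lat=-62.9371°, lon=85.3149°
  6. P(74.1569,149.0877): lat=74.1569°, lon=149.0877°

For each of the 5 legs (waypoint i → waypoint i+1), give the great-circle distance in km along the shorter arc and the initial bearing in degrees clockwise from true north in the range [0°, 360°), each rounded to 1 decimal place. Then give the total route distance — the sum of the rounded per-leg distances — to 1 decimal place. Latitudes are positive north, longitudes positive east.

Leg 1: dist=14358.6 km, bearing=191.0°
Leg 2: dist=8419.7 km, bearing=137.5°
Leg 3: dist=16134.4 km, bearing=2.1°
Leg 4: dist=17228.0 km, bearing=254.0°
Leg 5: dist=15934.4 km, bearing=24.2°
Total: 72075.1 km

Leg 1: φ1=-1.2593650, φ2=0.3761813, Δφ=1.6355463, Δλ=-2.9823069 rad; a=sin²(Δφ/2)+cosφ1·cosφ2·sin²(Δλ/2)=0.8155431508; c=2·atan2(√a, √(1-a))=2.253749134; dist=6371·c=14358.636 ≈ 14358.6 km; running total=14358.6 km
Leg 1 bearing: y=sinΔλ·cosφ2=-0.14752189, x=cosφ1·sinφ2-sinφ1·cosφ2·cosΔλ=-0.76155589; θ=atan2(y, x)=-169.0369° <0 so +360° → 190.9631° ≈ 191.0°
Leg 2: φ1=0.3761813, φ2=-0.6106663, Δφ=-0.9868476, Δλ=0.9270822 rad; a=sin²(Δφ/2)+cosφ1·cosφ2·sin²(Δλ/2)=0.3766694445; c=2·atan2(√a, √(1-a))=1.321562934; dist=6371·c=8419.677 ≈ 8419.7 km; running total=22778.3 km
Leg 2 bearing: y=sinΔλ·cosφ2=0.65530822, x=cosφ1·sinφ2-sinφ1·cosφ2·cosΔλ=-0.71395338; θ=atan2(y, x)=137.4525° ≈ 137.5°
Leg 3: φ1=-0.6106663, φ2=1.2188542, Δφ=1.8295204, Δλ=-3.2028851 rad; a=sin²(Δφ/2)+cosφ1·cosφ2·sin²(Δλ/2)=0.9100772191; c=2·atan2(√a, √(1-a))=2.532477223; dist=6371·c=16134.412 ≈ 16134.4 km; running total=38912.7 km
Leg 3 bearing: y=sinΔλ·cosφ2=0.02111561, x=cosφ1·sinφ2-sinφ1·cosφ2·cosΔλ=0.57175242; θ=atan2(y, x)=2.1151° ≈ 2.1°
Leg 4: φ1=1.2188542, φ2=-1.0984596, Δφ=-2.3173138, Δλ=4.2504160 rad; a=sin²(Δφ/2)+cosφ1·cosφ2·sin²(Δλ/2)=0.9529143580; c=2·atan2(√a, √(1-a))=2.704128136; dist=6371·c=17228.000 ≈ 17228.0 km; running total=56140.7 km
Leg 4 bearing: y=sinΔλ·cosφ2=-0.40727626, x=cosφ1·sinφ2-sinφ1·cosφ2·cosΔλ=-0.11662068; θ=atan2(y, x)=-105.9787° <0 so +360° → 254.0213° ≈ 254.0°
Leg 5: φ1=-1.0984596, φ2=1.2942821, Δφ=2.3927417, Δλ=1.1130453 rad; a=sin²(Δφ/2)+cosφ1·cosφ2·sin²(Δλ/2)=0.9008941259; c=2·atan2(√a, √(1-a))=2.501077914; dist=6371·c=15934.367 ≈ 15934.4 km; running total=72075.1 km
Leg 5 bearing: y=sinΔλ·cosφ2=0.24489786, x=cosφ1·sinφ2-sinφ1·cosφ2·cosΔλ=0.54512442; θ=atan2(y, x)=24.1921° ≈ 24.2°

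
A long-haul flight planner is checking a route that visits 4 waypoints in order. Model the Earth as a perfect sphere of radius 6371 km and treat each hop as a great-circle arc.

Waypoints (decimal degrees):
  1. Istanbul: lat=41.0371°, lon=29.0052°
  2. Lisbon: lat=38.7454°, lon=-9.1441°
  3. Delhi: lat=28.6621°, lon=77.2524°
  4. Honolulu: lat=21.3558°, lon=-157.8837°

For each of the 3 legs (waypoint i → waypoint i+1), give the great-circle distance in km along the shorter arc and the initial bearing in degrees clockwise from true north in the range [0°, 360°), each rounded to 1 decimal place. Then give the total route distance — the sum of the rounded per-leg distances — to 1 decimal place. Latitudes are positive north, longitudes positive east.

Leg 1: dist=3238.8 km, bearing=278.2°
Leg 2: dist=7775.6 km, bearing=68.8°
Leg 3: dist=11898.6 km, bearing=53.0°
Total: 22913.0 km

Leg 1: φ1=0.7162325, φ2=0.6762348, Δφ=-0.0399977, Δλ=-0.6658309 rad; a=sin²(Δφ/2)+cosφ1·cosφ2·sin²(Δλ/2)=0.0632284496; c=2·atan2(√a, √(1-a))=0.508361733; dist=6371·c=3238.773 ≈ 3238.8 km; running total=3238.8 km
Leg 1 bearing: y=sinΔλ·cosφ2=-0.48177564, x=cosφ1·sinφ2-sinφ1·cosφ2·cosΔλ=0.06938793; θ=atan2(y, x)=-81.8043° <0 so +360° → 278.1957° ≈ 278.2°
Leg 2: φ1=0.6762348, φ2=0.5002480, Δφ=-0.1759868, Δλ=1.5079034 rad; a=sin²(Δφ/2)+cosφ1·cosφ2·sin²(Δλ/2)=0.3283983964; c=2·atan2(√a, √(1-a))=1.220471197; dist=6371·c=7775.622 ≈ 7775.6 km; running total=11014.4 km
Leg 2 bearing: y=sinΔλ·cosφ2=0.87572879, x=cosφ1·sinφ2-sinφ1·cosφ2·cosΔλ=0.33957421; θ=atan2(y, x)=68.8056° ≈ 68.8°
Leg 3: φ1=0.5002480, φ2=0.3727290, Δφ=-0.1275190, Δλ=-4.1038991 rad; a=sin²(Δφ/2)+cosφ1·cosφ2·sin²(Δλ/2)=0.6462386662; c=2·atan2(√a, √(1-a))=1.867612755; dist=6371·c=11898.561 ≈ 11898.6 km; running total=22913.0 km
Leg 3 bearing: y=sinΔλ·cosφ2=0.76417339, x=cosφ1·sinφ2-sinφ1·cosφ2·cosΔλ=0.57488785; θ=atan2(y, x)=53.0458° ≈ 53.0°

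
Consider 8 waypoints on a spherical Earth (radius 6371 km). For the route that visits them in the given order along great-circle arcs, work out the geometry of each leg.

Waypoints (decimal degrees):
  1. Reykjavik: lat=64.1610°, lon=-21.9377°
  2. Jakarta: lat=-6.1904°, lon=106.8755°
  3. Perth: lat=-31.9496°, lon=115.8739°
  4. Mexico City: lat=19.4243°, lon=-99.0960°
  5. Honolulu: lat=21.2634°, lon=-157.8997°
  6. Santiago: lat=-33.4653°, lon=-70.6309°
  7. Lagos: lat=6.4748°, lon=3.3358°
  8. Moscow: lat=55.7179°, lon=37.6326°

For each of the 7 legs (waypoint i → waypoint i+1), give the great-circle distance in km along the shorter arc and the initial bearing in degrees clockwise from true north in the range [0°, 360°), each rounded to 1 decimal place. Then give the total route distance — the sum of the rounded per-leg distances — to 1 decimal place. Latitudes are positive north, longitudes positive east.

Leg 1: dist=12412.9 km, bearing=56.4°
Leg 2: dist=3012.9 km, bearing=163.1°
Leg 3: dist=16265.2 km, bearing=103.2°
Leg 4: dist=6098.1 km, bearing=282.8°
Leg 5: dist=11050.3 km, bearing=122.4°
Leg 6: dist=8940.2 km, bearing=75.6°
Leg 7: dist=6254.9 km, bearing=22.4°
Total: 64034.5 km

Leg 1: φ1=1.1198207, φ2=-0.1080429, Δφ=-1.2278636, Δλ=2.2482145 rad; a=sin²(Δφ/2)+cosφ1·cosφ2·sin²(Δλ/2)=0.6843193308; c=2·atan2(√a, √(1-a))=1.948340444; dist=6371·c=12412.877 ≈ 12412.9 km; running total=12412.9 km
Leg 1 bearing: y=sinΔλ·cosφ2=0.77465014, x=cosφ1·sinφ2-sinφ1·cosφ2·cosΔλ=0.51383139; θ=atan2(y, x)=56.4434° ≈ 56.4°
Leg 2: φ1=-0.1080429, φ2=-0.5576257, Δφ=-0.4495829, Δλ=0.1570517 rad; a=sin²(Δφ/2)+cosφ1·cosφ2·sin²(Δλ/2)=0.0548767735; c=2·atan2(√a, √(1-a))=0.472910358; dist=6371·c=3012.912 ≈ 3012.9 km; running total=15425.8 km
Leg 2 bearing: y=sinΔλ·cosφ2=0.13271342, x=cosφ1·sinφ2-sinφ1·cosφ2·cosΔλ=-0.43571596; θ=atan2(y, x)=163.0599° ≈ 163.1°
Leg 3: φ1=-0.5576257, φ2=0.3390180, Δφ=0.8966437, Δλ=-3.7519325 rad; a=sin²(Δφ/2)+cosφ1·cosφ2·sin²(Δλ/2)=0.9158617980; c=2·atan2(√a, √(1-a))=2.553001346; dist=6371·c=16265.172 ≈ 16265.2 km; running total=31691.0 km
Leg 3 bearing: y=sinΔλ·cosφ2=0.54052352, x=cosφ1·sinφ2-sinφ1·cosφ2·cosΔλ=-0.12676822; θ=atan2(y, x)=103.1990° ≈ 103.2°
Leg 4: φ1=0.3390180, φ2=0.3711163, Δφ=0.0320984, Δλ=-1.0263182 rad; a=sin²(Δφ/2)+cosφ1·cosφ2·sin²(Δλ/2)=0.2120799424; c=2·atan2(√a, √(1-a))=0.957164965; dist=6371·c=6098.098 ≈ 6098.1 km; running total=37789.1 km
Leg 4 bearing: y=sinΔλ·cosφ2=-0.79716487, x=cosφ1·sinφ2-sinφ1·cosφ2·cosΔλ=0.18148370; θ=atan2(y, x)=-77.1746° <0 so +360° → 282.8254° ≈ 282.8°
Leg 5: φ1=0.3711163, φ2=-0.5840797, Δφ=-0.9551960, Δλ=1.5231279 rad; a=sin²(Δφ/2)+cosφ1·cosφ2·sin²(Δλ/2)=0.5814676463; c=2·atan2(√a, √(1-a))=1.734461303; dist=6371·c=11050.253 ≈ 11050.3 km; running total=48839.4 km
Leg 5 bearing: y=sinΔλ·cosφ2=0.83327233, x=cosφ1·sinφ2-sinφ1·cosφ2·cosΔλ=-0.52830798; θ=atan2(y, x)=122.3754° ≈ 122.4°
Leg 6: φ1=-0.5840797, φ2=0.1130066, Δφ=0.6970862, Δλ=1.2909625 rad; a=sin²(Δφ/2)+cosφ1·cosφ2·sin²(Δλ/2)=0.4166221627; c=2·atan2(√a, √(1-a))=1.403257976; dist=6371·c=8940.157 ≈ 8940.2 km; running total=57779.6 km
Leg 6 bearing: y=sinΔλ·cosφ2=0.95497100, x=cosφ1·sinφ2-sinφ1·cosφ2·cosΔλ=0.24540363; θ=atan2(y, x)=75.5883° ≈ 75.6°
Leg 7: φ1=0.1130066, φ2=0.9724608, Δφ=0.8594542, Δλ=0.5985921 rad; a=sin²(Δφ/2)+cosφ1·cosφ2·sin²(Δλ/2)=0.2222299356; c=2·atan2(√a, √(1-a))=0.981783910; dist=6371·c=6254.945 ≈ 6254.9 km; running total=64034.5 km
Leg 7 bearing: y=sinΔλ·cosφ2=0.31739017, x=cosφ1·sinφ2-sinφ1·cosφ2·cosΔλ=0.76853019; θ=atan2(y, x)=22.4398° ≈ 22.4°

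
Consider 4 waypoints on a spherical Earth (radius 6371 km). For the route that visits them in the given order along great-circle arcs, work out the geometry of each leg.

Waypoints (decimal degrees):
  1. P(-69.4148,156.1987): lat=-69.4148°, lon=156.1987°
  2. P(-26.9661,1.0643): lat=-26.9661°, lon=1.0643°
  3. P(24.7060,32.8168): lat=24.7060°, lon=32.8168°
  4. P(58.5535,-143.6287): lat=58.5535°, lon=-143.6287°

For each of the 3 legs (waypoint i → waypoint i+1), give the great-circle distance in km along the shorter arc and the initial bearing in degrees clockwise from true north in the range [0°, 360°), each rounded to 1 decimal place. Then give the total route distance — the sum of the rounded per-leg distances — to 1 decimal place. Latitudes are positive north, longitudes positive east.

Leg 1: dist=9111.5 km, bearing=202.2°
Leg 2: dist=6679.2 km, bearing=33.5°
Leg 3: dist=10751.2 km, bearing=358.1°
Total: 26541.9 km

Leg 1: φ1=-1.2115168, φ2=-0.4706472, Δφ=0.7408696, Δλ=-2.7076061 rad; a=sin²(Δφ/2)+cosφ1·cosφ2·sin²(Δλ/2)=0.4299058515; c=2·atan2(√a, √(1-a))=1.430144740; dist=6371·c=9111.452 ≈ 9111.5 km; running total=9111.5 km
Leg 1 bearing: y=sinΔλ·cosφ2=-0.37477324, x=cosφ1·sinφ2-sinφ1·cosφ2·cosΔλ=-0.91645636; θ=atan2(y, x)=-157.7585° <0 so +360° → 202.2415° ≈ 202.2°
Leg 2: φ1=-0.4706472, φ2=0.4312010, Δφ=0.9018483, Δλ=0.5541857 rad; a=sin²(Δφ/2)+cosφ1·cosφ2·sin²(Δλ/2)=0.2505130177; c=2·atan2(√a, √(1-a))=1.048381910; dist=6371·c=6679.241 ≈ 6679.2 km; running total=15790.7 km
Leg 2 bearing: y=sinΔλ·cosφ2=0.47808033, x=cosφ1·sinφ2-sinφ1·cosφ2·cosΔλ=0.72281684; θ=atan2(y, x)=33.4812° ≈ 33.5°
Leg 3: φ1=0.4312010, φ2=1.0219514, Δφ=0.5907503, Δλ=-3.0795549 rad; a=sin²(Δφ/2)+cosφ1·cosφ2·sin²(Δλ/2)=0.5582304973; c=2·atan2(√a, √(1-a))=1.687522204; dist=6371·c=10751.204 ≈ 10751.2 km; running total=26541.9 km
Leg 3 bearing: y=sinΔλ·cosφ2=-0.03234446, x=cosφ1·sinφ2-sinφ1·cosφ2·cosΔλ=0.99266846; θ=atan2(y, x)=-1.8662° <0 so +360° → 358.1338° ≈ 358.1°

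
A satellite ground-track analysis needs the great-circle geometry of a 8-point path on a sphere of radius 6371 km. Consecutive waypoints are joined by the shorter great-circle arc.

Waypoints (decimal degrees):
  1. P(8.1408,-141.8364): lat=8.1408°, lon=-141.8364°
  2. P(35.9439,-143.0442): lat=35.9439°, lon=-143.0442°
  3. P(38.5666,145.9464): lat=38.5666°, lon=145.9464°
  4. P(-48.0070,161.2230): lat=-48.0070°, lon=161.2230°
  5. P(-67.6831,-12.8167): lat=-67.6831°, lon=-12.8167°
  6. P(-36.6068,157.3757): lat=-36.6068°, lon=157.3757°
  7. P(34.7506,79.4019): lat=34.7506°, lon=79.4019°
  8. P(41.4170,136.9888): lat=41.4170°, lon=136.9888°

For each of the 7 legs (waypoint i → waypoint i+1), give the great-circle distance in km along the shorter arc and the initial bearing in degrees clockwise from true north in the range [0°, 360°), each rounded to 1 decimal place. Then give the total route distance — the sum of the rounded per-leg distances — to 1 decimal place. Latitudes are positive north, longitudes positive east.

Leg 1: φ1=0.1420838, φ2=0.6273394, Δφ=0.4852556, Δλ=-0.0210801 rad; a=sin²(Δφ/2)+cosφ1·cosφ2·sin²(Δλ/2)=0.0578111600; c=2·atan2(√a, √(1-a))=0.485637246; dist=6371·c=3093.995 ≈ 3094.0 km; running total=3094.0 km
Leg 1 bearing: y=sinΔλ·cosφ2=-0.01706501, x=cosφ1·sinφ2-sinφ1·cosφ2·cosΔλ=0.46645997; θ=atan2(y, x)=-2.0952° <0 so +360° → 357.9048° ≈ 357.9°
Leg 2: φ1=0.6273394, φ2=0.6731142, Δφ=0.0457748, Δλ=5.0438375 rad; a=sin²(Δφ/2)+cosφ1·cosφ2·sin²(Δλ/2)=0.2140329283; c=2·atan2(√a, √(1-a))=0.961934554; dist=6371·c=6128.485 ≈ 6128.5 km; running total=9222.5 km
Leg 2 bearing: y=sinΔλ·cosφ2=-0.73932762, x=cosφ1·sinφ2-sinφ1·cosφ2·cosΔλ=0.35536742; θ=atan2(y, x)=-64.3281° <0 so +360° → 295.6719° ≈ 295.7°
Leg 3: φ1=0.6731142, φ2=-0.8378802, Δφ=-1.5109944, Δλ=0.2666270 rad; a=sin²(Δφ/2)+cosφ1·cosφ2·sin²(Δλ/2)=0.4793588839; c=2·atan2(√a, √(1-a))=1.529502360; dist=6371·c=9744.460 ≈ 9744.5 km; running total=18967.0 km
Leg 3 bearing: y=sinΔλ·cosφ2=0.17627800, x=cosφ1·sinφ2-sinφ1·cosφ2·cosΔλ=-0.98347437; θ=atan2(y, x)=169.8382° ≈ 169.8°
Leg 4: φ1=-0.8378802, φ2=-1.1812929, Δφ=-0.3434127, Δλ=-3.0375658 rad; a=sin²(Δφ/2)+cosφ1·cosφ2·sin²(Δλ/2)=0.2825616115; c=2·atan2(√a, √(1-a))=1.120894895; dist=6371·c=7141.221 ≈ 7141.2 km; running total=26108.2 km
Leg 4 bearing: y=sinΔλ·cosφ2=-0.03943081, x=cosφ1·sinφ2-sinφ1·cosφ2·cosΔλ=-0.89962626; θ=atan2(y, x)=-177.4903° <0 so +360° → 182.5097° ≈ 182.5°
Leg 5: φ1=-1.1812929, φ2=-0.6389092, Δφ=0.5423838, Δλ=2.9704177 rad; a=sin²(Δφ/2)+cosφ1·cosφ2·sin²(Δλ/2)=0.3743584336; c=2·atan2(√a, √(1-a))=1.316790631; dist=6371·c=8389.273 ≈ 8389.3 km; running total=34497.5 km
Leg 5 bearing: y=sinΔλ·cosφ2=0.13674004, x=cosφ1·sinφ2-sinφ1·cosφ2·cosΔλ=-0.95820611; θ=atan2(y, x)=171.8785° ≈ 171.9°
Leg 6: φ1=-0.6389092, φ2=0.6065124, Δφ=1.2454216, Δλ=-1.3608995 rad; a=sin²(Δφ/2)+cosφ1·cosφ2·sin²(Δλ/2)=0.6012392294; c=2·atan2(√a, √(1-a))=1.774684470; dist=6371·c=11306.515 ≈ 11306.5 km; running total=45804.0 km
Leg 6 bearing: y=sinΔλ·cosφ2=-0.80360794, x=cosφ1·sinφ2-sinφ1·cosφ2·cosΔλ=0.55965771; θ=atan2(y, x)=-55.1454° <0 so +360° → 304.8546° ≈ 304.9°
Leg 7: φ1=0.6065124, φ2=0.7228630, Δφ=0.1163506, Δλ=1.0050810 rad; a=sin²(Δφ/2)+cosφ1·cosφ2·sin²(Δλ/2)=0.1463237346; c=2·atan2(√a, √(1-a))=0.785050561; dist=6371·c=5001.557 ≈ 5001.6 km; running total=50805.6 km
Leg 7 bearing: y=sinΔλ·cosφ2=0.63308214, x=cosφ1·sinφ2-sinφ1·cosφ2·cosΔλ=0.31441916; θ=atan2(y, x)=63.5888° ≈ 63.6°

Leg 1: dist=3094.0 km, bearing=357.9°
Leg 2: dist=6128.5 km, bearing=295.7°
Leg 3: dist=9744.5 km, bearing=169.8°
Leg 4: dist=7141.2 km, bearing=182.5°
Leg 5: dist=8389.3 km, bearing=171.9°
Leg 6: dist=11306.5 km, bearing=304.9°
Leg 7: dist=5001.6 km, bearing=63.6°
Total: 50805.6 km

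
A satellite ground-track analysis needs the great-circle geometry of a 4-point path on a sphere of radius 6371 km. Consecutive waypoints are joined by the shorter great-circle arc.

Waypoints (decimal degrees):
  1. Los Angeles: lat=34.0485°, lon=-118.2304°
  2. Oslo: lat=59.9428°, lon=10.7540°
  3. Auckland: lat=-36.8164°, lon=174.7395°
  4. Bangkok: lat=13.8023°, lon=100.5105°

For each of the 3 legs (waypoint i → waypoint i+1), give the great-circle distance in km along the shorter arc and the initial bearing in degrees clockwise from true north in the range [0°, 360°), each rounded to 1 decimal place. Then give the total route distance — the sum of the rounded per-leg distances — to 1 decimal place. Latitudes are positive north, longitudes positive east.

Leg 1: φ1=0.5942584, φ2=1.0461992, Δφ=0.4519408, Δλ=2.2512025 rad; a=sin²(Δφ/2)+cosφ1·cosφ2·sin²(Δλ/2)=0.3882379204; c=2·atan2(√a, √(1-a))=1.345367705; dist=6371·c=8571.338 ≈ 8571.3 km; running total=8571.3 km
Leg 1 bearing: y=sinΔλ·cosφ2=0.38933050, x=cosφ1·sinφ2-sinφ1·cosφ2·cosΔλ=0.89356517; θ=atan2(y, x)=23.5430° ≈ 23.5°
Leg 2: φ1=1.0461992, φ2=-0.6425674, Δφ=-1.6887666, Δλ=2.8620869 rad; a=sin²(Δφ/2)+cosφ1·cosφ2·sin²(Δλ/2)=0.9520398351; c=2·atan2(√a, √(1-a))=2.700017615; dist=6371·c=17201.812 ≈ 17201.8 km; running total=25773.1 km
Leg 2 bearing: y=sinΔλ·cosφ2=0.22085895, x=cosφ1·sinφ2-sinφ1·cosφ2·cosΔλ=0.36587057; θ=atan2(y, x)=31.1174° ≈ 31.1°
Leg 3: φ1=-0.6425674, φ2=0.2408956, Δφ=0.8834630, Δλ=-1.2955405 rad; a=sin²(Δφ/2)+cosφ1·cosφ2·sin²(Δλ/2)=0.4658306774; c=2·atan2(√a, √(1-a))=1.502404377; dist=6371·c=9571.818 ≈ 9571.8 km; running total=35344.9 km
Leg 3 bearing: y=sinΔλ·cosφ2=-0.93456738, x=cosφ1·sinφ2-sinφ1·cosφ2·cosΔλ=0.34916135; θ=atan2(y, x)=-69.5139° <0 so +360° → 290.4861° ≈ 290.5°

Leg 1: dist=8571.3 km, bearing=23.5°
Leg 2: dist=17201.8 km, bearing=31.1°
Leg 3: dist=9571.8 km, bearing=290.5°
Total: 35344.9 km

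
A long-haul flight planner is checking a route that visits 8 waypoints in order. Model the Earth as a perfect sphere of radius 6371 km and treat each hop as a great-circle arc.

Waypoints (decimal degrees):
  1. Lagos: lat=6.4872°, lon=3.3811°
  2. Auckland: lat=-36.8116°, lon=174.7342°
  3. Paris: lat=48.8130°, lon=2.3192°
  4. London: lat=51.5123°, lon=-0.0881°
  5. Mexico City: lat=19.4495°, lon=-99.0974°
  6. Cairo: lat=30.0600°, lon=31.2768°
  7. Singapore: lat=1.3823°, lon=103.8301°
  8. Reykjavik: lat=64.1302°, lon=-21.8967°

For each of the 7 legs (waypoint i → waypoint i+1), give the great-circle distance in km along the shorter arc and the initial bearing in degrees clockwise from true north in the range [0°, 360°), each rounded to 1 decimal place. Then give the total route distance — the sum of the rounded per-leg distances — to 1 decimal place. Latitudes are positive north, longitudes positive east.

Leg 1: dist=16530.8 km, bearing=166.6°
Leg 2: dist=18545.9 km, bearing=337.6°
Leg 3: dist=345.6 km, bearing=331.2°
Leg 4: dist=8927.3 km, bearing=289.1°
Leg 5: dist=12366.5 km, bearing=45.0°
Leg 6: dist=8255.8 km, bearing=97.7°
Leg 7: dist=11505.8 km, bearing=338.6°
Total: 76477.7 km

Leg 1: φ1=0.1132230, φ2=-0.6424836, Δφ=-0.7557066, Δλ=2.9906758 rad; a=sin²(Δφ/2)+cosφ1·cosφ2·sin²(Δλ/2)=0.9270694315; c=2·atan2(√a, √(1-a))=2.594689018; dist=6371·c=16530.764 ≈ 16530.8 km; running total=16530.8 km
Leg 1 bearing: y=sinΔλ·cosφ2=0.12036744, x=cosφ1·sinφ2-sinφ1·cosφ2·cosΔλ=-0.50592340; θ=atan2(y, x)=166.6172° ≈ 166.6°
Leg 2: φ1=-0.6424836, φ2=0.8519476, Δφ=1.4944312, Δλ=-3.0092094 rad; a=sin²(Δφ/2)+cosφ1·cosφ2·sin²(Δλ/2)=0.9867647214; c=2·atan2(√a, √(1-a))=2.910992696; dist=6371·c=18545.934 ≈ 18545.9 km; running total=35076.7 km
Leg 2 bearing: y=sinΔλ·cosφ2=-0.08692242, x=cosφ1·sinφ2-sinφ1·cosφ2·cosΔλ=0.21138807; θ=atan2(y, x)=-22.3524° <0 so +360° → 337.6476° ≈ 337.6°
Leg 3: φ1=0.8519476, φ2=0.8990592, Δφ=0.0471117, Δλ=-0.0420153 rad; a=sin²(Δφ/2)+cosφ1·cosφ2·sin²(Δλ/2)=0.0007356137; c=2·atan2(√a, √(1-a))=0.054251050; dist=6371·c=345.633 ≈ 345.6 km; running total=35422.3 km
Leg 3 bearing: y=sinΔλ·cosφ2=-0.02614039, x=cosφ1·sinφ2-sinφ1·cosφ2·cosΔλ=0.04750758; θ=atan2(y, x)=-28.8212° <0 so +360° → 331.1788° ≈ 331.2°
Leg 4: φ1=0.8990592, φ2=0.3394578, Δφ=-0.5596014, Δλ=-1.7280383 rad; a=sin²(Δφ/2)+cosφ1·cosφ2·sin²(Δλ/2)=0.4156303909; c=2·atan2(√a, √(1-a))=1.401245922; dist=6371·c=8927.338 ≈ 8927.3 km; running total=44349.6 km
Leg 4 bearing: y=sinΔλ·cosφ2=-0.93130229, x=cosφ1·sinφ2-sinφ1·cosφ2·cosΔλ=0.32280509; θ=atan2(y, x)=-70.8828° <0 so +360° → 289.1172° ≈ 289.1°
Leg 5: φ1=0.3394578, φ2=0.5246460, Δφ=0.1851882, Δλ=2.2754590 rad; a=sin²(Δφ/2)+cosφ1·cosφ2·sin²(Δλ/2)=0.6809342748; c=2·atan2(√a, √(1-a))=1.941067831; dist=6371·c=12366.543 ≈ 12366.5 km; running total=56716.1 km
Leg 5 bearing: y=sinΔλ·cosφ2=0.65936494, x=cosφ1·sinφ2-sinφ1·cosφ2·cosΔλ=0.65900609; θ=atan2(y, x)=45.0156° ≈ 45.0°
Leg 6: φ1=0.5246460, φ2=0.0241257, Δφ=-0.5005203, Δλ=1.2662940 rad; a=sin²(Δφ/2)+cosφ1·cosφ2·sin²(Δλ/2)=0.3642493458; c=2·atan2(√a, √(1-a))=1.295843737; dist=6371·c=8255.820 ≈ 8255.8 km; running total=64971.9 km
Leg 6 bearing: y=sinΔλ·cosφ2=0.95371865, x=cosφ1·sinφ2-sinφ1·cosφ2·cosΔλ=-0.12925856; θ=atan2(y, x)=97.7183° ≈ 97.7°
Leg 7: φ1=0.0241257, φ2=1.1192831, Δφ=1.0951575, Δλ=-2.1943466 rad; a=sin²(Δφ/2)+cosφ1·cosφ2·sin²(Δλ/2)=0.6165003990; c=2·atan2(√a, √(1-a))=1.805958603; dist=6371·c=11505.762 ≈ 11505.8 km; running total=76477.7 km
Leg 7 bearing: y=sinΔλ·cosφ2=-0.35421531, x=cosφ1·sinφ2-sinφ1·cosφ2·cosΔλ=0.90567221; θ=atan2(y, x)=-21.3608° <0 so +360° → 338.6392° ≈ 338.6°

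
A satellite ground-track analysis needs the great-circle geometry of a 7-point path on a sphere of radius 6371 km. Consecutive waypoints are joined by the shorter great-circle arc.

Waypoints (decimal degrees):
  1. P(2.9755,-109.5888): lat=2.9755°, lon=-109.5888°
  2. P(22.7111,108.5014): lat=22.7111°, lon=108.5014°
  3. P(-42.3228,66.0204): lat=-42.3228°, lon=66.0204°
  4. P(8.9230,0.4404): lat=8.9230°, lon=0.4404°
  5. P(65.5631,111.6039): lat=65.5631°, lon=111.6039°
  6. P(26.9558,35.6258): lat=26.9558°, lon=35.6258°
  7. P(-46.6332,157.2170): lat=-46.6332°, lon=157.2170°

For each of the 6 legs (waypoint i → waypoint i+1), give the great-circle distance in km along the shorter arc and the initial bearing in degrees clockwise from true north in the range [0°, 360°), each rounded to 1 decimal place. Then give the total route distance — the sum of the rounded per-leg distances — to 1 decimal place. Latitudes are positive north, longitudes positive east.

Leg 1: dist=14992.3 km, bearing=306.6°
Leg 2: dist=8443.4 km, bearing=211.0°
Leg 3: dist=8740.7 km, bearing=293.4°
Leg 4: dist=10047.9 km, bearing=22.7°
Leg 5: dist=6656.7 km, bearing=269.4°
Leg 6: dist=14517.0 km, bearing=129.7°
Total: 63398.0 km

Leg 1: φ1=0.0519323, φ2=0.3963835, Δφ=0.3444512, Δλ=3.8063921 rad; a=sin²(Δφ/2)+cosφ1·cosφ2·sin²(Δλ/2)=0.8524979923; c=2·atan2(√a, √(1-a))=2.353213811; dist=6371·c=14992.325 ≈ 14992.3 km; running total=14992.3 km
Leg 1 bearing: y=sinΔλ·cosφ2=-0.56906878, x=cosφ1·sinφ2-sinφ1·cosφ2·cosΔλ=0.42325097; θ=atan2(y, x)=-53.3596° <0 so +360° → 306.6404° ≈ 306.6°
Leg 2: φ1=0.3963835, φ2=-0.7386722, Δφ=-1.1350557, Δλ=-0.7414333 rad; a=sin²(Δφ/2)+cosφ1·cosφ2·sin²(Δλ/2)=0.3784757205; c=2·atan2(√a, √(1-a))=1.325288908; dist=6371·c=8443.416 ≈ 8443.4 km; running total=23435.7 km
Leg 2 bearing: y=sinΔλ·cosφ2=-0.49932576, x=cosφ1·sinφ2-sinφ1·cosφ2·cosΔλ=-0.83162563; θ=atan2(y, x)=-149.0185° <0 so +360° → 210.9815° ≈ 211.0°
Leg 3: φ1=-0.7386722, φ2=0.1557357, Δφ=0.8944079, Δλ=-1.1445869 rad; a=sin²(Δφ/2)+cosφ1·cosφ2·sin²(Δλ/2)=0.4012323205; c=2·atan2(√a, √(1-a))=1.371953227; dist=6371·c=8740.714 ≈ 8740.7 km; running total=32176.4 km
Leg 3 bearing: y=sinΔλ·cosφ2=-0.89951977, x=cosφ1·sinφ2-sinφ1·cosφ2·cosΔλ=0.38967162; θ=atan2(y, x)=-66.5778° <0 so +360° → 293.4222° ≈ 293.4°
Leg 4: φ1=0.1557357, φ2=1.1442920, Δφ=0.9885562, Δλ=1.9401691 rad; a=sin²(Δφ/2)+cosφ1·cosφ2·sin²(Δλ/2)=0.5031677069; c=2·atan2(√a, √(1-a))=1.577131783; dist=6371·c=10047.907 ≈ 10047.9 km; running total=42224.3 km
Leg 4 bearing: y=sinΔλ·cosφ2=0.38578905, x=cosφ1·sinφ2-sinφ1·cosφ2·cosΔλ=0.92256527; θ=atan2(y, x)=22.6932° ≈ 22.7°
Leg 5: φ1=1.1442920, φ2=0.4704675, Δφ=-0.6738245, Δλ=-1.3260680 rad; a=sin²(Δφ/2)+cosφ1·cosφ2·sin²(Δλ/2)=0.2489802770; c=2·atan2(√a, √(1-a))=1.044840997; dist=6371·c=6656.682 ≈ 6656.7 km; running total=48881.0 km
Leg 5 bearing: y=sinΔλ·cosφ2=-0.86479690, x=cosφ1·sinφ2-sinφ1·cosφ2·cosΔλ=-0.00909483; θ=atan2(y, x)=-90.6025° <0 so +360° → 269.3975° ≈ 269.4°
Leg 6: φ1=0.4704675, φ2=-0.8139029, Δφ=-1.2843703, Δλ=2.1221668 rad; a=sin²(Δφ/2)+cosφ1·cosφ2·sin²(Δλ/2)=0.8250860109; c=2·atan2(√a, √(1-a))=2.278607149; dist=6371·c=14517.006 ≈ 14517.0 km; running total=63398.0 km
Leg 6 bearing: y=sinΔλ·cosφ2=0.58490751, x=cosφ1·sinφ2-sinφ1·cosφ2·cosΔλ=-0.48493252; θ=atan2(y, x)=129.6613° ≈ 129.7°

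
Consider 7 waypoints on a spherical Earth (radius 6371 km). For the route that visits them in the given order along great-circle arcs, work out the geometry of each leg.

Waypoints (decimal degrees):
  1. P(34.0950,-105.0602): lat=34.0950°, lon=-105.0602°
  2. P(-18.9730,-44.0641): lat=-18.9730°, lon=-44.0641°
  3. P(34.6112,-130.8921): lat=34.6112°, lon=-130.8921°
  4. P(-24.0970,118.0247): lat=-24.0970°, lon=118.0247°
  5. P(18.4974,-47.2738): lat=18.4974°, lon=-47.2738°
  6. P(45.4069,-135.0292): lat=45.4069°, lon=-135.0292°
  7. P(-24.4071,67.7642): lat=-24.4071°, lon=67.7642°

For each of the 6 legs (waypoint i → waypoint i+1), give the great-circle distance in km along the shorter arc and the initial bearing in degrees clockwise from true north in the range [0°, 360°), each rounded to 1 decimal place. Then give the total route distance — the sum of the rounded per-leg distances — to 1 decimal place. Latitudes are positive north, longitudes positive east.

Leg 1: φ1=0.5950700, φ2=-0.3311413, Δφ=-0.9262113, Δλ=1.0645828 rad; a=sin²(Δφ/2)+cosφ1·cosφ2·sin²(Δλ/2)=0.4012711636; c=2·atan2(√a, √(1-a))=1.372032474; dist=6371·c=8741.219 ≈ 8741.2 km; running total=8741.2 km
Leg 1 bearing: y=sinΔλ·cosφ2=0.82707206, x=cosφ1·sinφ2-sinφ1·cosφ2·cosΔλ=-0.52627205; θ=atan2(y, x)=122.4689° ≈ 122.5°
Leg 2: φ1=-0.3311413, φ2=0.6040794, Δφ=0.9352207, Δλ=-1.5154345 rad; a=sin²(Δφ/2)+cosφ1·cosφ2·sin²(Δλ/2)=0.5708021707; c=2·atan2(√a, √(1-a))=1.712878227; dist=6371·c=10912.747 ≈ 10912.7 km; running total=19653.9 km
Leg 2 bearing: y=sinΔλ·cosφ2=-0.82176442, x=cosφ1·sinφ2-sinφ1·cosφ2·cosΔλ=0.55195240; θ=atan2(y, x)=-56.1120° <0 so +360° → 303.8880° ≈ 303.9°
Leg 3: φ1=0.6040794, φ2=-0.4205720, Δφ=-1.0246514, Δλ=4.3444177 rad; a=sin²(Δφ/2)+cosφ1·cosφ2·sin²(Δλ/2)=0.7510838446; c=2·atan2(√a, √(1-a))=2.096899948; dist=6371·c=13359.3496 ≈ 13359.3 km; running total=33013.2 km
Leg 3 bearing: y=sinΔλ·cosφ2=-0.85174814, x=cosφ1·sinφ2-sinφ1·cosφ2·cosΔλ=-0.14950826; θ=atan2(y, x)=-99.9558° <0 so +360° → 260.0442° ≈ 260.0°
Leg 4: φ1=-0.4205720, φ2=0.3228405, Δφ=0.7434125, Δλ=-2.8850031 rad; a=sin²(Δφ/2)+cosφ1·cosφ2·sin²(Δλ/2)=0.9834430827; c=2·atan2(√a, √(1-a))=2.883529793; dist=6371·c=18370.968 ≈ 18371.0 km; running total=51384.2 km
Leg 4 bearing: y=sinΔλ·cosφ2=-0.24067233, x=cosφ1·sinφ2-sinφ1·cosφ2·cosΔλ=-0.08489978; θ=atan2(y, x)=-109.4308° <0 so +360° → 250.5692° ≈ 250.6°
Leg 5: φ1=0.3228405, φ2=0.7924999, Δφ=0.4696594, Δλ=-1.5316207 rad; a=sin²(Δφ/2)+cosφ1·cosφ2·sin²(Δλ/2)=0.3739991323; c=2·atan2(√a, √(1-a))=1.316048135; dist=6371·c=8384.543 ≈ 8384.5 km; running total=59768.7 km
Leg 5 bearing: y=sinΔλ·cosφ2=-0.70152863, x=cosφ1·sinφ2-sinφ1·cosφ2·cosΔλ=0.66659786; θ=atan2(y, x)=-46.4625° <0 so +360° → 313.5375° ≈ 313.5°
Leg 6: φ1=0.7924999, φ2=-0.4259843, Δφ=-1.2184842, Δλ=3.5394125 rad; a=sin²(Δφ/2)+cosφ1·cosφ2·sin²(Δλ/2)=0.9418276750; c=2·atan2(√a, √(1-a))=2.654410168; dist=6371·c=16911.247 ≈ 16911.2 km; running total=76679.9 km
Leg 6 bearing: y=sinΔλ·cosφ2=-0.35278757, x=cosφ1·sinφ2-sinφ1·cosφ2·cosΔλ=0.30772415; θ=atan2(y, x)=-48.9030° <0 so +360° → 311.0970° ≈ 311.1°

Leg 1: dist=8741.2 km, bearing=122.5°
Leg 2: dist=10912.7 km, bearing=303.9°
Leg 3: dist=13359.3 km, bearing=260.0°
Leg 4: dist=18371.0 km, bearing=250.6°
Leg 5: dist=8384.5 km, bearing=313.5°
Leg 6: dist=16911.2 km, bearing=311.1°
Total: 76679.9 km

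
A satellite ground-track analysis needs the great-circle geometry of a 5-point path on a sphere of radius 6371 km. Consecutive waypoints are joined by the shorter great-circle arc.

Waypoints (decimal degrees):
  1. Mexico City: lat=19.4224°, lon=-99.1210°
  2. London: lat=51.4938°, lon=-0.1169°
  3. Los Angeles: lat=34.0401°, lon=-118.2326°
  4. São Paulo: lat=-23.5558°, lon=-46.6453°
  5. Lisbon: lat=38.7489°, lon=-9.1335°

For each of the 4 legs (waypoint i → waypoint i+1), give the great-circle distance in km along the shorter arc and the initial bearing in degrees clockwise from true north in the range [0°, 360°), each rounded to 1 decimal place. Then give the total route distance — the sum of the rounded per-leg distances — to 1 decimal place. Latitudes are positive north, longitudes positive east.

Leg 1: φ1=0.3389848, φ2=0.8987364, Δφ=0.5597515, Δλ=1.7279475 rad; a=sin²(Δφ/2)+cosφ1·cosφ2·sin²(Δλ/2)=0.4158383845; c=2·atan2(√a, √(1-a))=1.401667945; dist=6371·c=8930.026 ≈ 8930.0 km; running total=8930.0 km
Leg 1 bearing: y=sinΔλ·cosφ2=0.61492712, x=cosφ1·sinφ2-sinφ1·cosφ2·cosΔλ=0.77041023; θ=atan2(y, x)=38.5962° ≈ 38.6°
Leg 2: φ1=0.8987364, φ2=0.5941118, Δφ=-0.3046245, Δλ=-2.0615079 rad; a=sin²(Δφ/2)+cosφ1·cosφ2·sin²(Δλ/2)=0.4025406640; c=2·atan2(√a, √(1-a))=1.374621796; dist=6371·c=8757.715 ≈ 8757.7 km; running total=17687.7 km
Leg 2 bearing: y=sinΔλ·cosφ2=-0.73086393, x=cosφ1·sinφ2-sinφ1·cosφ2·cosΔλ=0.65409834; θ=atan2(y, x)=-48.1725° <0 so +360° → 311.8275° ≈ 311.8°
Leg 3: φ1=0.5941118, φ2=-0.4111263, Δφ=-1.0052381, Δλ=1.2494341 rad; a=sin²(Δφ/2)+cosφ1·cosφ2·sin²(Δλ/2)=0.4918916460; c=2·atan2(√a, √(1-a))=1.554578908; dist=6371·c=9904.222 ≈ 9904.2 km; running total=27591.9 km
Leg 3 bearing: y=sinΔλ·cosφ2=0.86974325, x=cosφ1·sinφ2-sinφ1·cosφ2·cosΔλ=-0.49323797; θ=atan2(y, x)=119.5579° ≈ 119.6°
Leg 4: φ1=-0.4111263, φ2=0.6762959, Δφ=1.0874222, Δλ=0.6547044 rad; a=sin²(Δφ/2)+cosφ1·cosφ2·sin²(Δλ/2)=0.3415268654; c=2·atan2(√a, √(1-a))=1.248288308; dist=6371·c=7952.845 ≈ 7952.8 km; running total=35544.7 km
Leg 4 bearing: y=sinΔλ·cosφ2=0.47489833, x=cosφ1·sinφ2-sinφ1·cosφ2·cosΔλ=0.82098517; θ=atan2(y, x)=30.0472° ≈ 30.0°

Leg 1: dist=8930.0 km, bearing=38.6°
Leg 2: dist=8757.7 km, bearing=311.8°
Leg 3: dist=9904.2 km, bearing=119.6°
Leg 4: dist=7952.8 km, bearing=30.0°
Total: 35544.7 km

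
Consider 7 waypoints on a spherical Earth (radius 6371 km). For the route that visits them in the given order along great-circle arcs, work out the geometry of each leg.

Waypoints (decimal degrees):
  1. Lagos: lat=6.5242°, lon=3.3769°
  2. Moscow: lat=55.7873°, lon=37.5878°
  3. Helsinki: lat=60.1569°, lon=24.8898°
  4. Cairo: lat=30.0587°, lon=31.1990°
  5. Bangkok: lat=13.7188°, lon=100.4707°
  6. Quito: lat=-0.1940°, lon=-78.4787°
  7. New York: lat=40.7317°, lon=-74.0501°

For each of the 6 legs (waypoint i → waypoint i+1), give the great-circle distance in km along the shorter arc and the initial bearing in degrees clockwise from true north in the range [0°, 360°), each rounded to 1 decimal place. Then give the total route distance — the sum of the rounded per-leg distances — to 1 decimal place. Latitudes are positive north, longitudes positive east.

Leg 1: dist=6252.0 km, bearing=22.4°
Leg 2: dist=890.4 km, bearing=308.3°
Leg 3: dist=3379.8 km, bearing=169.2°
Leg 4: dist=7271.4 km, bearing=87.9°
Leg 5: dist=18506.8 km, bearing=355.5°
Leg 6: dist=4572.7 km, bearing=5.1°
Total: 40873.1 km

Leg 1: φ1=0.1138688, φ2=0.9736721, Δφ=0.8598033, Δλ=0.5970928 rad; a=sin²(Δφ/2)+cosφ1·cosφ2·sin²(Δλ/2)=0.2220352019; c=2·atan2(√a, √(1-a))=0.981315439; dist=6371·c=6251.961 ≈ 6252.0 km; running total=6252.0 km
Leg 1 bearing: y=sinΔλ·cosφ2=0.31612923, x=cosφ1·sinφ2-sinφ1·cosφ2·cosΔλ=0.76876823; θ=atan2(y, x)=22.3532° ≈ 22.4°
Leg 2: φ1=0.9736721, φ2=1.0499360, Δφ=0.0762639, Δλ=-0.2216219 rad; a=sin²(Δφ/2)+cosφ1·cosφ2·sin²(Δλ/2)=0.0048749710; c=2·atan2(√a, √(1-a))=0.139755694; dist=6371·c=890.384 ≈ 890.4 km; running total=7142.4 km
Leg 2 bearing: y=sinΔλ·cosφ2=-0.10938437, x=cosφ1·sinφ2-sinφ1·cosφ2·cosΔλ=0.08625475; θ=atan2(y, x)=-51.7425° <0 so +360° → 308.2575° ≈ 308.3°
Leg 3: φ1=1.0499360, φ2=0.5246233, Δφ=-0.5253127, Δλ=0.1101163 rad; a=sin²(Δφ/2)+cosφ1·cosφ2·sin²(Δλ/2)=0.0687207241; c=2·atan2(√a, √(1-a))=0.530491391; dist=6371·c=3379.761 ≈ 3379.8 km; running total=10522.2 km
Leg 3 bearing: y=sinΔλ·cosφ2=0.09511457, x=cosφ1·sinφ2-sinφ1·cosφ2·cosΔλ=-0.49693658; θ=atan2(y, x)=169.1645° ≈ 169.2°
Leg 4: φ1=0.5246233, φ2=0.2394382, Δφ=-0.2851851, Δλ=1.2090192 rad; a=sin²(Δφ/2)+cosφ1·cosφ2·sin²(Δλ/2)=0.2918068642; c=2·atan2(√a, √(1-a))=1.141329319; dist=6371·c=7271.409 ≈ 7271.4 km; running total=17793.6 km
Leg 4 bearing: y=sinΔλ·cosφ2=0.90858736, x=cosφ1·sinφ2-sinφ1·cosφ2·cosΔλ=0.03303759; θ=atan2(y, x)=87.9176° ≈ 87.9°
Leg 5: φ1=0.2394382, φ2=-0.0033859, Δφ=-0.2428242, Δλ=-3.1232562 rad; a=sin²(Δφ/2)+cosφ1·cosφ2·sin²(Δλ/2)=0.9860527368; c=2·atan2(√a, √(1-a))=2.904843065; dist=6371·c=18506.755 ≈ 18506.8 km; running total=36300.4 km
Leg 5 bearing: y=sinΔλ·cosφ2=-0.01833530, x=cosφ1·sinφ2-sinφ1·cosφ2·cosΔλ=0.23382636; θ=atan2(y, x)=-4.4836° <0 so +360° → 355.5164° ≈ 355.5°
Leg 6: φ1=-0.0033859, φ2=0.7109023, Δφ=0.7142882, Δλ=0.0772937 rad; a=sin²(Δφ/2)+cosφ1·cosφ2·sin²(Δλ/2)=0.1233513685; c=2·atan2(√a, √(1-a))=0.717735065; dist=6371·c=4572.690 ≈ 4572.7 km; running total=40873.1 km
Leg 6 bearing: y=sinΔλ·cosφ2=0.05851277, x=cosφ1·sinφ2-sinφ1·cosφ2·cosΔλ=0.65507213; θ=atan2(y, x)=5.1043° ≈ 5.1°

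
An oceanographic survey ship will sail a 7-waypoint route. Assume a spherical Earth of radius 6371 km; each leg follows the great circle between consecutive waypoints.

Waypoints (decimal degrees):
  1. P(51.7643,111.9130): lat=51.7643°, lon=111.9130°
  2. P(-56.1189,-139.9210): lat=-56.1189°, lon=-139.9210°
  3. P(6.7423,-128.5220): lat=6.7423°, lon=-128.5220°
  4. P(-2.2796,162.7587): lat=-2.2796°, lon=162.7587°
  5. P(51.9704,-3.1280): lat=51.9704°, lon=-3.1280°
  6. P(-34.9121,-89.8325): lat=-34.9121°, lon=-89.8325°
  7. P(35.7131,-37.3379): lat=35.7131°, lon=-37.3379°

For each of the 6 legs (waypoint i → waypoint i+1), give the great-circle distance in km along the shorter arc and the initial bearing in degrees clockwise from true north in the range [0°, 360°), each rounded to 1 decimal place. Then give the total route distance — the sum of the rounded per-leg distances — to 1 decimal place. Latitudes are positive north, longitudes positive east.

Leg 1: φ1=0.9034575, φ2=-0.9794596, Δφ=-1.8829170, Δλ=-4.3953325 rad; a=sin²(Δφ/2)+cosφ1·cosφ2·sin²(Δλ/2)=0.8798310030; c=2·atan2(√a, √(1-a))=2.433589547; dist=6371·c=15504.399 ≈ 15504.4 km; running total=15504.4 km
Leg 1 bearing: y=sinΔλ·cosφ2=0.52968537, x=cosφ1·sinφ2-sinφ1·cosφ2·cosΔλ=-0.37728907; θ=atan2(y, x)=125.4619° ≈ 125.5°
Leg 2: φ1=-0.9794596, φ2=0.1176753, Δφ=1.0971349, Δλ=0.1989501 rad; a=sin²(Δφ/2)+cosφ1·cosφ2·sin²(Δλ/2)=0.2773863193; c=2·atan2(√a, √(1-a))=1.109368165; dist=6371·c=7067.785 ≈ 7067.8 km; running total=22572.2 km
Leg 2 bearing: y=sinΔλ·cosφ2=0.19627340, x=cosφ1·sinφ2-sinφ1·cosφ2·cosΔλ=0.87364143; θ=atan2(y, x)=12.6619° ≈ 12.7°
Leg 3: φ1=0.1176753, φ2=-0.0397865, Δφ=-0.1574619, Δλ=5.0838073 rad; a=sin²(Δφ/2)+cosφ1·cosφ2·sin²(Δλ/2)=0.3222638563; c=2·atan2(√a, √(1-a))=1.207377019; dist=6371·c=7692.199 ≈ 7692.2 km; running total=30264.4 km
Leg 3 bearing: y=sinΔλ·cosφ2=-0.93107612, x=cosφ1·sinφ2-sinφ1·cosφ2·cosΔλ=-0.08207750; θ=atan2(y, x)=-95.0378° <0 so +360° → 264.9622° ≈ 265.0°
Leg 4: φ1=-0.0397865, φ2=0.9070546, Δφ=0.9468411, Δλ=-2.8952691 rad; a=sin²(Δφ/2)+cosφ1·cosφ2·sin²(Δλ/2)=0.8141655962; c=2·atan2(√a, √(1-a))=2.250202529; dist=6371·c=14336.040 ≈ 14336.0 km; running total=44600.4 km
Leg 4 bearing: y=sinΔλ·cosφ2=-0.15022223, x=cosφ1·sinφ2-sinφ1·cosφ2·cosΔλ=0.76330413; θ=atan2(y, x)=-11.1338° <0 so +360° → 348.8662° ≈ 348.9°
Leg 5: φ1=0.9070546, φ2=-0.6093311, Δφ=-1.5163857, Δλ=-1.5132790 rad; a=sin²(Δφ/2)+cosφ1·cosφ2·sin²(Δλ/2)=0.7108850109; c=2·atan2(√a, √(1-a))=2.006192915; dist=6371·c=12781.455 ≈ 12781.5 km; running total=57381.9 km
Leg 5 bearing: y=sinΔλ·cosφ2=-0.81867497, x=cosφ1·sinφ2-sinφ1·cosφ2·cosΔλ=-0.38971956; θ=atan2(y, x)=-115.4562° <0 so +360° → 244.5438° ≈ 244.5°
Leg 6: φ1=-0.6093311, φ2=0.6233112, Δφ=1.2326423, Δλ=0.9162036 rad; a=sin²(Δφ/2)+cosφ1·cosφ2·sin²(Δλ/2)=0.4643500510; c=2·atan2(√a, √(1-a))=1.499435879; dist=6371·c=9552.906 ≈ 9552.9 km; running total=66934.8 km
Leg 6 bearing: y=sinΔλ·cosφ2=0.64411672, x=cosφ1·sinφ2-sinφ1·cosφ2·cosΔλ=0.76159699; θ=atan2(y, x)=40.2227° ≈ 40.2°

Leg 1: dist=15504.4 km, bearing=125.5°
Leg 2: dist=7067.8 km, bearing=12.7°
Leg 3: dist=7692.2 km, bearing=265.0°
Leg 4: dist=14336.0 km, bearing=348.9°
Leg 5: dist=12781.5 km, bearing=244.5°
Leg 6: dist=9552.9 km, bearing=40.2°
Total: 66934.8 km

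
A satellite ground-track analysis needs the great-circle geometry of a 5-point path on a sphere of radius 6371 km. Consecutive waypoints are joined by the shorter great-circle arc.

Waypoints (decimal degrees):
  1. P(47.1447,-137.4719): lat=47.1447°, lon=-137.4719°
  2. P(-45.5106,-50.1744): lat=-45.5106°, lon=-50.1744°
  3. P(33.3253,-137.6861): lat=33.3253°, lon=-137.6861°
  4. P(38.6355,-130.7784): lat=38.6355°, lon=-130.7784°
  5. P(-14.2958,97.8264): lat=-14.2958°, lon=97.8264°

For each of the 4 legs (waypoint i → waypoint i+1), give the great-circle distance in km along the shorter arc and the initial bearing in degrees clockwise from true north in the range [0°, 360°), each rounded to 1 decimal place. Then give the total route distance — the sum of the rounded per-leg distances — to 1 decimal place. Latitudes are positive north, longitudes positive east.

Leg 1: dist=13347.0 km, bearing=126.0°
Leg 2: dist=12398.3 km, bearing=296.2°
Leg 3: dist=856.8 km, bearing=44.5°
Leg 4: dist=14555.1 km, bearing=285.9°
Total: 41157.2 km

Leg 1: φ1=0.8228302, φ2=-0.7943098, Δφ=-1.6171401, Δλ=1.5236288 rad; a=sin²(Δφ/2)+cosφ1·cosφ2·sin²(Δλ/2)=0.7502434816; c=2·atan2(√a, √(1-a))=2.094957490; dist=6371·c=13346.974 ≈ 13347.0 km; running total=13347.0 km
Leg 1 bearing: y=sinΔλ·cosφ2=0.69999791, x=cosφ1·sinφ2-sinφ1·cosφ2·cosΔλ=-0.50942687; θ=atan2(y, x)=126.0454° ≈ 126.0°
Leg 2: φ1=-0.7943098, φ2=0.5816362, Δφ=1.3759460, Δλ=-1.5273673 rad; a=sin²(Δφ/2)+cosφ1·cosφ2·sin²(Δλ/2)=0.6832517760; c=2·atan2(√a, √(1-a))=1.946044615; dist=6371·c=12398.250 ≈ 12398.3 km; running total=25745.3 km
Leg 2 bearing: y=sinΔλ·cosφ2=-0.83477700, x=cosφ1·sinφ2-sinφ1·cosφ2·cosΔλ=0.41088016; θ=atan2(y, x)=-63.7934° <0 so +360° → 296.2066° ≈ 296.2°
Leg 3: φ1=0.5816362, φ2=0.6743167, Δφ=0.0926805, Δλ=0.1205621 rad; a=sin²(Δφ/2)+cosφ1·cosφ2·sin²(Δλ/2)=0.0045147504; c=2·atan2(√a, √(1-a))=0.134485109; dist=6371·c=856.805 ≈ 856.8 km; running total=26602.1 km
Leg 3 bearing: y=sinΔλ·cosφ2=0.09394716, x=cosφ1·sinφ2-sinφ1·cosφ2·cosΔλ=0.09566296; θ=atan2(y, x)=44.4815° ≈ 44.5°
Leg 4: φ1=0.6743167, φ2=-0.2495088, Δφ=-0.9238255, Δλ=3.9899064 rad; a=sin²(Δφ/2)+cosφ1·cosφ2·sin²(Δλ/2)=0.8273510219; c=2·atan2(√a, √(1-a))=2.284584699; dist=6371·c=14555.089 ≈ 14555.1 km; running total=41157.2 km
Leg 4 bearing: y=sinΔλ·cosφ2=-0.72693669, x=cosφ1·sinφ2-sinφ1·cosφ2·cosΔλ=0.20719141; θ=atan2(y, x)=-74.0914° <0 so +360° → 285.9086° ≈ 285.9°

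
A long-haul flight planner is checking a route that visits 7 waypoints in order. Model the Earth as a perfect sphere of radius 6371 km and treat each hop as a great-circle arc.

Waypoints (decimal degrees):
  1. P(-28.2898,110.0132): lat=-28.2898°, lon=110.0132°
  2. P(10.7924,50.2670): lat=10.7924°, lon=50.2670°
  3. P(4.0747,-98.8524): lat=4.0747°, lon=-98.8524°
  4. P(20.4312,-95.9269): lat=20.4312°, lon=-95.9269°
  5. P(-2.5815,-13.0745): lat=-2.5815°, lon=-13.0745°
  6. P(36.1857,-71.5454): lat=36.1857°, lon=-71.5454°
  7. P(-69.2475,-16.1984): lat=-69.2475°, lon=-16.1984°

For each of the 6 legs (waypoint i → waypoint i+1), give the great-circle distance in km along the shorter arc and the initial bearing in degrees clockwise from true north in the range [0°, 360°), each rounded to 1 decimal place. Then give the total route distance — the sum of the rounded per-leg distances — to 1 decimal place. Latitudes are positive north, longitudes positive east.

Leg 1: dist=7749.4 km, bearing=295.2°
Leg 2: dist=16218.4 km, bearing=294.2°
Leg 3: dist=1846.1 km, bearing=9.6°
Leg 4: dist=9364.5 km, bearing=94.9°
Leg 5: dist=7420.2 km, bearing=311.5°
Leg 6: dist=12556.4 km, bearing=161.6°
Total: 55155.0 km

Leg 1: φ1=-0.4937502, φ2=0.1883629, Δφ=0.6821131, Δλ=-1.0427679 rad; a=sin²(Δφ/2)+cosφ1·cosφ2·sin²(Δλ/2)=0.3264684643; c=2·atan2(√a, √(1-a))=1.216358627; dist=6371·c=7749.421 ≈ 7749.4 km; running total=7749.4 km
Leg 1 bearing: y=sinΔλ·cosφ2=-0.84852324, x=cosφ1·sinφ2-sinφ1·cosφ2·cosΔλ=0.39944402; θ=atan2(y, x)=-64.7912° <0 so +360° → 295.2088° ≈ 295.2°
Leg 2: φ1=0.1883629, φ2=0.0711169, Δφ=-0.1172460, Δλ=-2.6026245 rad; a=sin²(Δφ/2)+cosφ1·cosφ2·sin²(Δλ/2)=0.9138108824; c=2·atan2(√a, √(1-a))=2.545653562; dist=6371·c=16218.359 ≈ 16218.4 km; running total=23967.8 km
Leg 2 bearing: y=sinΔλ·cosφ2=-0.51195332, x=cosφ1·sinφ2-sinφ1·cosφ2·cosΔλ=0.23010000; θ=atan2(y, x)=-65.7982° <0 so +360° → 294.2018° ≈ 294.2°
Leg 3: φ1=0.0711169, φ2=0.3565917, Δφ=0.2854748, Δλ=0.0510596 rad; a=sin²(Δφ/2)+cosφ1·cosφ2·sin²(Δλ/2)=0.0208450647; c=2·atan2(√a, √(1-a))=0.289769120; dist=6371·c=1846.119 ≈ 1846.1 km; running total=25813.9 km
Leg 3 bearing: y=sinΔλ·cosφ2=0.04782676, x=cosφ1·sinφ2-sinφ1·cosφ2·cosΔλ=0.28169983; θ=atan2(y, x)=9.6357° ≈ 9.6°
Leg 4: φ1=0.3565917, φ2=-0.0450557, Δφ=-0.4016474, Δλ=1.4460472 rad; a=sin²(Δφ/2)+cosφ1·cosφ2·sin²(Δλ/2)=0.4496213428; c=2·atan2(√a, √(1-a))=1.469867747; dist=6371·c=9364.527 ≈ 9364.5 km; running total=35178.4 km
Leg 4 bearing: y=sinΔλ·cosφ2=0.99122196, x=cosφ1·sinφ2-sinφ1·cosφ2·cosΔλ=-0.08559782; θ=atan2(y, x)=94.9356° ≈ 94.9°
Leg 5: φ1=-0.0450557, φ2=0.6315596, Δφ=0.6766153, Δλ=-1.0205097 rad; a=sin²(Δφ/2)+cosφ1·cosφ2·sin²(Δλ/2)=0.3024791567; c=2·atan2(√a, √(1-a))=1.164683099; dist=6371·c=7420.196 ≈ 7420.2 km; running total=42598.6 km
Leg 5 bearing: y=sinΔλ·cosφ2=-0.68795816, x=cosφ1·sinφ2-sinφ1·cosφ2·cosΔλ=0.60881494; θ=atan2(y, x)=-48.4925° <0 so +360° → 311.5075° ≈ 311.5°
Leg 6: φ1=0.6315596, φ2=-1.2085969, Δφ=-1.8401565, Δλ=0.9659874 rad; a=sin²(Δφ/2)+cosφ1·cosφ2·sin²(Δλ/2)=0.6947433935; c=2·atan2(√a, √(1-a))=1.970870639; dist=6371·c=12556.417 ≈ 12556.4 km; running total=55155.0 km
Leg 6 bearing: y=sinΔλ·cosφ2=0.29147718, x=cosφ1·sinφ2-sinφ1·cosφ2·cosΔλ=-0.87369394; θ=atan2(y, x)=161.5505° ≈ 161.6°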